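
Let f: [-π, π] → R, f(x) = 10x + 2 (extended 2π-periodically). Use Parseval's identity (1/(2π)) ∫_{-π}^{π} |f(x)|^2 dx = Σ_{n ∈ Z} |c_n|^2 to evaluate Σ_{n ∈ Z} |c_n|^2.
Σ |c_n|^2 = 100π^2/3 + 4

Expand and integrate term by term over [-π, π]:
  ∫ (10x)^2 dx = 100·(2π^3/3); ∫ 2·10·(2)·x dx = 0 (odd integrand); ∫ 2^2 dx = 4·2π.
So (1/(2π)) ∫_{-π}^{π} (10x + 2)^2 dx = 100π^2/3 + 4 = 100π^2/3 + 4.
Parseval ⇒ Σ |c_n|^2 = 100π^2/3 + 4.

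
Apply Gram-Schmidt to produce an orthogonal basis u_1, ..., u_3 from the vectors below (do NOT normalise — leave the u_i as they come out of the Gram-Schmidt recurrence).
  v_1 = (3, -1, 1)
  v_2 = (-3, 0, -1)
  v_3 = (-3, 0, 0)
Orthogonal basis:
  u_1 = (3, -1, 1)
  u_2 = (-3/11, -10/11, -1/11)
  u_3 = (-3/10, 0, 9/10)

Apply the Gram-Schmidt recurrence
  u_1 = v_1
  u_i = v_i − Σ_{j<i} ((v_i · u_j) / (u_j · u_j)) · u_j.

Step by step this gives:
  u_1 = (3, -1, 1)
  u_2 = (-3/11, -10/11, -1/11)
  u_3 = (-3/10, 0, 9/10)

Orthogonality check:
  u_2 · u_1 = 0 (should be 0)
  u_3 · u_1 = 0 (should be 0)
  u_3 · u_2 = 0 (should be 0)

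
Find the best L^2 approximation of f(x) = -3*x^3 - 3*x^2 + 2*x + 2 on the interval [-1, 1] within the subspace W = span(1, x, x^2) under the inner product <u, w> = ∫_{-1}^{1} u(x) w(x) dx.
g(x) = -3*x^2 + x/5 + 2

The best approximation g ∈ W is the orthogonal projection of f onto W. Writing g = a_0 + a_1 x + a_2 x^2, the coefficients solve the normal equations G · a = b where
  G_{ij} = <φ_i, φ_j> and b_i = <f, φ_i>, with φ_0 = 1, φ_1 = x, φ_2 = x^2.
G =
  [2, 0, 2/3]
  [0, 2/3, 0]
  [2/3, 0, 2/5],
b = (2, 2/15, 2/15).
Solving gives a_0 = 2, a_1 = 1/5, a_2 = -3, so
  g(x) = -3*x^2 + x/5 + 2.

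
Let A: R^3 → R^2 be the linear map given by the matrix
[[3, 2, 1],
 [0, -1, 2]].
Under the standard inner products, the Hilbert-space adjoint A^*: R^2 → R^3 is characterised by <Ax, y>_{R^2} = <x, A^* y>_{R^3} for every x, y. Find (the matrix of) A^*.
A^* = A^T =
[[3, 0],
 [2, -1],
 [1, 2]]

For real matrices with standard dot products, the defining identity <Ax, y> = <x, A^* y> gives (Ax)^T y = x^T (A^*) y, i.e. x^T A^T y = x^T (A^*) y. Since this holds for all x, y, we must have A^* = A^T. Therefore
A^* =
[[3, 0],
 [2, -1],
 [1, 2]].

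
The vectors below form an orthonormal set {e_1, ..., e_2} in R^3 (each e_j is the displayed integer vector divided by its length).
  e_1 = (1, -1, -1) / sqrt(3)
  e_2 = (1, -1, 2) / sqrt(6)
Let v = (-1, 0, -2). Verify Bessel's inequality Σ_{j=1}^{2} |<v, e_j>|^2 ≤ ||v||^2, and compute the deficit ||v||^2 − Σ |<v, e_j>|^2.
Σ |<v, e_j>|^2 = 9/2; ||v||^2 = 5; deficit = 1/2

Write each e_j = u_j / sqrt(<u_j, u_j>) where u_j is the displayed integer vector. Then <v, e_j> = <v, u_j> / sqrt(<u_j, u_j>), so |<v, e_j>|^2 = <v, u_j>^2 / <u_j, u_j>.
Coefficients: <v, e_1> = 1/sqrt(3), <v, e_2> = -5/sqrt(6).
Square and sum: Σ |<v, e_j>|^2 = 9/2.
Compute ||v||^2 = v·v = 5.
Deficit = 5 − 9/2 = 1/2 ≥ 0, confirming Bessel's inequality. (The deficit equals ||v − Σ <v,e_j> e_j||^2, the squared distance from v to span{e_j}.)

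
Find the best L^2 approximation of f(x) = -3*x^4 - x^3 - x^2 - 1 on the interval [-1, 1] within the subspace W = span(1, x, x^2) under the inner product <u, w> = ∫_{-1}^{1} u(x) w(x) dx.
g(x) = -25*x^2/7 - 3*x/5 - 26/35

The best approximation g ∈ W is the orthogonal projection of f onto W. Writing g = a_0 + a_1 x + a_2 x^2, the coefficients solve the normal equations G · a = b where
  G_{ij} = <φ_i, φ_j> and b_i = <f, φ_i>, with φ_0 = 1, φ_1 = x, φ_2 = x^2.
G =
  [2, 0, 2/3]
  [0, 2/3, 0]
  [2/3, 0, 2/5],
b = (-58/15, -2/5, -202/105).
Solving gives a_0 = -26/35, a_1 = -3/5, a_2 = -25/7, so
  g(x) = -25*x^2/7 - 3*x/5 - 26/35.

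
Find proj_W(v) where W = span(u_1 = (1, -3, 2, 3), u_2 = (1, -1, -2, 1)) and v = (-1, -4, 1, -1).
proj_W(v) = (5/19, -45/38, 25/19, 45/38)

Set up U = [u_1 | ... | u_2] ∈ R^(4×2). The projector onto W = col(U) is P = U (U^T U)^(-1) U^T.
Compute U^T U =
  [23, 3]
  [3, 7],
and U^T v = (10, 0).
Solve U^T U · c = U^T v for the coefficients: c = (35/76, -15/76). The projection is proj_W(v) = U c.
Check: (v - proj_W(v)) · u_1 = 0  (should be 0).
Check: (v - proj_W(v)) · u_2 = 0  (should be 0).
Result: proj_W(v) = (5/19, -45/38, 25/19, 45/38).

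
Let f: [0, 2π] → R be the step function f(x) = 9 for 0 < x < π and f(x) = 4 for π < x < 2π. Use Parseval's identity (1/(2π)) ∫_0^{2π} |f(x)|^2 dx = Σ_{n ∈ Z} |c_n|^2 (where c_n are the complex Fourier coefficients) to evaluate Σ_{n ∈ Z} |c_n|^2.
Σ |c_n|^2 = 97/2

Parseval equates the L^2 energy of f (normalised by 1/(2π)) with the ℓ^2 sum of its Fourier coefficients: (1/(2π)) ∫_0^{2π} |f|^2 = Σ |c_n|^2.
Compute the left side: (1/(2π)) [∫_0^π 9^2 dx + ∫_π^{2π} 4^2 dx] = (1/(2π)) · (81π + 16π) = (81 + 16)/2 = 97/2.
So Σ_{n ∈ Z} |c_n|^2 = 97/2.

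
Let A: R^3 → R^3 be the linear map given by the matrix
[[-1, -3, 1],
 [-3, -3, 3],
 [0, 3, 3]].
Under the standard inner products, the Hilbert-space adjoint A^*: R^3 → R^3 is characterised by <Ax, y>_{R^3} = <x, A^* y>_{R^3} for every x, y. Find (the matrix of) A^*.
A^* = A^T =
[[-1, -3, 0],
 [-3, -3, 3],
 [1, 3, 3]]

For real matrices with standard dot products, the defining identity <Ax, y> = <x, A^* y> gives (Ax)^T y = x^T (A^*) y, i.e. x^T A^T y = x^T (A^*) y. Since this holds for all x, y, we must have A^* = A^T. Therefore
A^* =
[[-1, -3, 0],
 [-3, -3, 3],
 [1, 3, 3]].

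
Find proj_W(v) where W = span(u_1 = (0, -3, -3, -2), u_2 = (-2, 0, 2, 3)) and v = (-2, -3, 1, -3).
proj_W(v) = (-78/115, -252/115, -174/115, -51/115)

Set up U = [u_1 | ... | u_2] ∈ R^(4×2). The projector onto W = col(U) is P = U (U^T U)^(-1) U^T.
Compute U^T U =
  [22, -12]
  [-12, 17],
and U^T v = (12, -3).
Solve U^T U · c = U^T v for the coefficients: c = (84/115, 39/115). The projection is proj_W(v) = U c.
Check: (v - proj_W(v)) · u_1 = 0  (should be 0).
Check: (v - proj_W(v)) · u_2 = 0  (should be 0).
Result: proj_W(v) = (-78/115, -252/115, -174/115, -51/115).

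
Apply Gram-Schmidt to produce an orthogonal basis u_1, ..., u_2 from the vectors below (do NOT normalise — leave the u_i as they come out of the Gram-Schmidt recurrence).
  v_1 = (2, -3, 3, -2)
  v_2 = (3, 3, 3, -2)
Orthogonal basis:
  u_1 = (2, -3, 3, -2)
  u_2 = (29/13, 54/13, 24/13, -16/13)

Apply the Gram-Schmidt recurrence
  u_1 = v_1
  u_i = v_i − Σ_{j<i} ((v_i · u_j) / (u_j · u_j)) · u_j.

Step by step this gives:
  u_1 = (2, -3, 3, -2)
  u_2 = (29/13, 54/13, 24/13, -16/13)

Orthogonality check:
  u_2 · u_1 = 0 (should be 0)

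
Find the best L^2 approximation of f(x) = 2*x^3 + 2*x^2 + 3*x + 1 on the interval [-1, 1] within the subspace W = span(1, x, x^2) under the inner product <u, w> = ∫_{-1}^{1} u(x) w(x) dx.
g(x) = 2*x^2 + 21*x/5 + 1

The best approximation g ∈ W is the orthogonal projection of f onto W. Writing g = a_0 + a_1 x + a_2 x^2, the coefficients solve the normal equations G · a = b where
  G_{ij} = <φ_i, φ_j> and b_i = <f, φ_i>, with φ_0 = 1, φ_1 = x, φ_2 = x^2.
G =
  [2, 0, 2/3]
  [0, 2/3, 0]
  [2/3, 0, 2/5],
b = (10/3, 14/5, 22/15).
Solving gives a_0 = 1, a_1 = 21/5, a_2 = 2, so
  g(x) = 2*x^2 + 21*x/5 + 1.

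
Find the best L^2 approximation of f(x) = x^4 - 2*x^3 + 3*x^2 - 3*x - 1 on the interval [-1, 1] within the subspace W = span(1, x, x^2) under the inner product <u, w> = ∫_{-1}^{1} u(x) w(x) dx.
g(x) = 27*x^2/7 - 21*x/5 - 38/35

The best approximation g ∈ W is the orthogonal projection of f onto W. Writing g = a_0 + a_1 x + a_2 x^2, the coefficients solve the normal equations G · a = b where
  G_{ij} = <φ_i, φ_j> and b_i = <f, φ_i>, with φ_0 = 1, φ_1 = x, φ_2 = x^2.
G =
  [2, 0, 2/3]
  [0, 2/3, 0]
  [2/3, 0, 2/5],
b = (2/5, -14/5, 86/105).
Solving gives a_0 = -38/35, a_1 = -21/5, a_2 = 27/7, so
  g(x) = 27*x^2/7 - 21*x/5 - 38/35.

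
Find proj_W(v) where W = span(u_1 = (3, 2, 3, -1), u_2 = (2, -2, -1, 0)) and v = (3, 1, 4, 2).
proj_W(v) = (609/206, 168/103, 273/103, -189/206)

Set up U = [u_1 | ... | u_2] ∈ R^(4×2). The projector onto W = col(U) is P = U (U^T U)^(-1) U^T.
Compute U^T U =
  [23, -1]
  [-1, 9],
and U^T v = (21, 0).
Solve U^T U · c = U^T v for the coefficients: c = (189/206, 21/206). The projection is proj_W(v) = U c.
Check: (v - proj_W(v)) · u_1 = 0  (should be 0).
Check: (v - proj_W(v)) · u_2 = 0  (should be 0).
Result: proj_W(v) = (609/206, 168/103, 273/103, -189/206).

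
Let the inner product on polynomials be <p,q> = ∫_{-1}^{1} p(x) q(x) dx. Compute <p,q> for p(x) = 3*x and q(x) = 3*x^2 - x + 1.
<p,q> = -2

Expand the product: p(x)·q(x) = 9*x^3 - 3*x^2 + 3*x.
∫_{-1}^{1} of each monomial x^k gives [2/(k+1) if k even, 0 if k odd]. Integrating term-by-term (or equivalently evaluating the antiderivative F(x) = 9*x^4/4 - x^3 + 3*x^2/2 at the endpoints):
  F(1) − F(−1) = 11/4 − (19/4) = -2.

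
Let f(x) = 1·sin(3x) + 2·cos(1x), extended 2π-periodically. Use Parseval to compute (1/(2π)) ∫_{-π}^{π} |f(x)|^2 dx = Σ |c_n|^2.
Σ |c_n|^2 = 5/2

Expand |f|^2 and use orthogonality of {sin(nx), cos(mx)} on [-π, π]:
  ∫_{-π}^{π} sin(nx)^2 dx = π, ∫ cos(mx)^2 dx = π, and cross terms integrate to 0.
So ∫_{-π}^{π} f(x)^2 dx = 1^2 · π + 2^2 · π = (1 + 4)π.
Divide by 2π: (1 + 4)/2 = 5/2.
By Parseval, this equals Σ |c_n|^2.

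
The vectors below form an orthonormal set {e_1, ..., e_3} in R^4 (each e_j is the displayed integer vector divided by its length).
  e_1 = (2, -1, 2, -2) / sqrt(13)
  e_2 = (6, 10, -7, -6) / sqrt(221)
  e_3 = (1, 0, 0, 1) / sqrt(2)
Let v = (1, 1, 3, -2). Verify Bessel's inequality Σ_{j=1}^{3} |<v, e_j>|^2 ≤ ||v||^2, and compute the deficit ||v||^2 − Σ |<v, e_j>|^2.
Σ |<v, e_j>|^2 = 341/34; ||v||^2 = 15; deficit = 169/34

Write each e_j = u_j / sqrt(<u_j, u_j>) where u_j is the displayed integer vector. Then <v, e_j> = <v, u_j> / sqrt(<u_j, u_j>), so |<v, e_j>|^2 = <v, u_j>^2 / <u_j, u_j>.
Coefficients: <v, e_1> = 11/sqrt(13), <v, e_2> = 7/sqrt(221), <v, e_3> = -1/sqrt(2).
Square and sum: Σ |<v, e_j>|^2 = 341/34.
Compute ||v||^2 = v·v = 15.
Deficit = 15 − 341/34 = 169/34 ≥ 0, confirming Bessel's inequality. (The deficit equals ||v − Σ <v,e_j> e_j||^2, the squared distance from v to span{e_j}.)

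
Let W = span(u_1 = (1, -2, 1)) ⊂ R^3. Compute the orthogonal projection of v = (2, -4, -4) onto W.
proj_W(v) = (1, -2, 1)

Set up U = [u_1 | ... | u_1] ∈ R^(3×1). The projector onto W = col(U) is P = U (U^T U)^(-1) U^T.
Compute U^T U =
  [6],
and U^T v = (6).
Solve U^T U · c = U^T v for the coefficients: c = (1). The projection is proj_W(v) = U c.
Check: (v - proj_W(v)) · u_1 = 0  (should be 0).
Result: proj_W(v) = (1, -2, 1).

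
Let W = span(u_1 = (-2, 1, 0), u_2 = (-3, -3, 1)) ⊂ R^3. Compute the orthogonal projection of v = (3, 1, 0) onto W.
proj_W(v) = (253/86, 38/43, -45/86)

Set up U = [u_1 | ... | u_2] ∈ R^(3×2). The projector onto W = col(U) is P = U (U^T U)^(-1) U^T.
Compute U^T U =
  [5, 3]
  [3, 19],
and U^T v = (-5, -12).
Solve U^T U · c = U^T v for the coefficients: c = (-59/86, -45/86). The projection is proj_W(v) = U c.
Check: (v - proj_W(v)) · u_1 = 0  (should be 0).
Check: (v - proj_W(v)) · u_2 = 0  (should be 0).
Result: proj_W(v) = (253/86, 38/43, -45/86).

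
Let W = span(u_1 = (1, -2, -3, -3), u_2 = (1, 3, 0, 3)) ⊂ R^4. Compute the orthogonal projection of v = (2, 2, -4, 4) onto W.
proj_W(v) = (674/241, 812/241, -726/241, 570/241)

Set up U = [u_1 | ... | u_2] ∈ R^(4×2). The projector onto W = col(U) is P = U (U^T U)^(-1) U^T.
Compute U^T U =
  [23, -14]
  [-14, 19],
and U^T v = (-2, 20).
Solve U^T U · c = U^T v for the coefficients: c = (242/241, 432/241). The projection is proj_W(v) = U c.
Check: (v - proj_W(v)) · u_1 = 0  (should be 0).
Check: (v - proj_W(v)) · u_2 = 0  (should be 0).
Result: proj_W(v) = (674/241, 812/241, -726/241, 570/241).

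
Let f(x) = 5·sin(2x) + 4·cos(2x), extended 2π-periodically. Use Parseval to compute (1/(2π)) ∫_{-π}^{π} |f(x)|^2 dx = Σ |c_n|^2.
Σ |c_n|^2 = 41/2

Expand |f|^2 and use orthogonality of {sin(nx), cos(mx)} on [-π, π]:
  ∫_{-π}^{π} sin(nx)^2 dx = π, ∫ cos(mx)^2 dx = π, and cross terms integrate to 0.
So ∫_{-π}^{π} f(x)^2 dx = 5^2 · π + 4^2 · π = (25 + 16)π.
Divide by 2π: (25 + 16)/2 = 41/2.
By Parseval, this equals Σ |c_n|^2.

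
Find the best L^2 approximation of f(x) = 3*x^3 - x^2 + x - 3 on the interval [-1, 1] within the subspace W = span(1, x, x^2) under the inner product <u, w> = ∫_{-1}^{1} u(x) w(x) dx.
g(x) = -x^2 + 14*x/5 - 3

The best approximation g ∈ W is the orthogonal projection of f onto W. Writing g = a_0 + a_1 x + a_2 x^2, the coefficients solve the normal equations G · a = b where
  G_{ij} = <φ_i, φ_j> and b_i = <f, φ_i>, with φ_0 = 1, φ_1 = x, φ_2 = x^2.
G =
  [2, 0, 2/3]
  [0, 2/3, 0]
  [2/3, 0, 2/5],
b = (-20/3, 28/15, -12/5).
Solving gives a_0 = -3, a_1 = 14/5, a_2 = -1, so
  g(x) = -x^2 + 14*x/5 - 3.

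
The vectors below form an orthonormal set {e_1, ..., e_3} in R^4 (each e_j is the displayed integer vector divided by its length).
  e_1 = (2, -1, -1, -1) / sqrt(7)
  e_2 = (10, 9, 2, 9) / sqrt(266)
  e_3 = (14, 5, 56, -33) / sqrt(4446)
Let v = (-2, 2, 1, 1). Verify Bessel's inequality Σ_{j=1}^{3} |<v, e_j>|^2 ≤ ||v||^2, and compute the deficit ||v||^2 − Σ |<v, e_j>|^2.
Σ |<v, e_j>|^2 = 1106/117; ||v||^2 = 10; deficit = 64/117

Write each e_j = u_j / sqrt(<u_j, u_j>) where u_j is the displayed integer vector. Then <v, e_j> = <v, u_j> / sqrt(<u_j, u_j>), so |<v, e_j>|^2 = <v, u_j>^2 / <u_j, u_j>.
Coefficients: <v, e_1> = -8/sqrt(7), <v, e_2> = 9/sqrt(266), <v, e_3> = 5/sqrt(4446).
Square and sum: Σ |<v, e_j>|^2 = 1106/117.
Compute ||v||^2 = v·v = 10.
Deficit = 10 − 1106/117 = 64/117 ≥ 0, confirming Bessel's inequality. (The deficit equals ||v − Σ <v,e_j> e_j||^2, the squared distance from v to span{e_j}.)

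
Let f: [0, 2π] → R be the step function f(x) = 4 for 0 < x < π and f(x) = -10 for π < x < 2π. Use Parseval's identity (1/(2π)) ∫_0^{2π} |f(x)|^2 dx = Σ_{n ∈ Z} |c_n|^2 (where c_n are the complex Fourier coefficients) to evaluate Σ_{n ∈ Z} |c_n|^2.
Σ |c_n|^2 = 58

Parseval equates the L^2 energy of f (normalised by 1/(2π)) with the ℓ^2 sum of its Fourier coefficients: (1/(2π)) ∫_0^{2π} |f|^2 = Σ |c_n|^2.
Compute the left side: (1/(2π)) [∫_0^π 4^2 dx + ∫_π^{2π} (-10)^2 dx] = (1/(2π)) · (16π + 100π) = (16 + 100)/2 = 58.
So Σ_{n ∈ Z} |c_n|^2 = 58.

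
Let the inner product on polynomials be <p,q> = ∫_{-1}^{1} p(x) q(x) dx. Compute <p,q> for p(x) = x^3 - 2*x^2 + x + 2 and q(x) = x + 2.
<p,q> = 32/5

Expand the product: p(x)·q(x) = x^4 - 3*x^2 + 4*x + 4.
∫_{-1}^{1} of each monomial x^k gives [2/(k+1) if k even, 0 if k odd]. Integrating term-by-term (or equivalently evaluating the antiderivative F(x) = x^5/5 - x^3 + 2*x^2 + 4*x at the endpoints):
  F(1) − F(−1) = 26/5 − (-6/5) = 32/5.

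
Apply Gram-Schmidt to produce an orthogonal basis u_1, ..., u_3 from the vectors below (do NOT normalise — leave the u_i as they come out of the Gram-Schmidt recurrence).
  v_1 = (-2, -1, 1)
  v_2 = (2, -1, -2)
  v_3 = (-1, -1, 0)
Orthogonal basis:
  u_1 = (-2, -1, 1)
  u_2 = (1/3, -11/6, -7/6)
  u_3 = (-3/29, 2/29, -4/29)

Apply the Gram-Schmidt recurrence
  u_1 = v_1
  u_i = v_i − Σ_{j<i} ((v_i · u_j) / (u_j · u_j)) · u_j.

Step by step this gives:
  u_1 = (-2, -1, 1)
  u_2 = (1/3, -11/6, -7/6)
  u_3 = (-3/29, 2/29, -4/29)

Orthogonality check:
  u_2 · u_1 = 0 (should be 0)
  u_3 · u_1 = 0 (should be 0)
  u_3 · u_2 = 0 (should be 0)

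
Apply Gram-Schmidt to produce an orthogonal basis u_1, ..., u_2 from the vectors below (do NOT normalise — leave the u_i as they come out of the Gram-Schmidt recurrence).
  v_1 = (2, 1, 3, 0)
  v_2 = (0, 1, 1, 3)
Orthogonal basis:
  u_1 = (2, 1, 3, 0)
  u_2 = (-4/7, 5/7, 1/7, 3)

Apply the Gram-Schmidt recurrence
  u_1 = v_1
  u_i = v_i − Σ_{j<i} ((v_i · u_j) / (u_j · u_j)) · u_j.

Step by step this gives:
  u_1 = (2, 1, 3, 0)
  u_2 = (-4/7, 5/7, 1/7, 3)

Orthogonality check:
  u_2 · u_1 = 0 (should be 0)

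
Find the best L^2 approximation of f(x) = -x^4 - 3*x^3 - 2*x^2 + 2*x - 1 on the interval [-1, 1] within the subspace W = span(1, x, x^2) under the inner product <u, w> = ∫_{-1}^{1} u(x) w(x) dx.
g(x) = -20*x^2/7 + x/5 - 32/35

The best approximation g ∈ W is the orthogonal projection of f onto W. Writing g = a_0 + a_1 x + a_2 x^2, the coefficients solve the normal equations G · a = b where
  G_{ij} = <φ_i, φ_j> and b_i = <f, φ_i>, with φ_0 = 1, φ_1 = x, φ_2 = x^2.
G =
  [2, 0, 2/3]
  [0, 2/3, 0]
  [2/3, 0, 2/5],
b = (-56/15, 2/15, -184/105).
Solving gives a_0 = -32/35, a_1 = 1/5, a_2 = -20/7, so
  g(x) = -20*x^2/7 + x/5 - 32/35.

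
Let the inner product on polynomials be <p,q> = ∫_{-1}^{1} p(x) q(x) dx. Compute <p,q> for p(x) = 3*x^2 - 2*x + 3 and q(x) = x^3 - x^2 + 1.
<p,q> = 4

Expand the product: p(x)·q(x) = 3*x^5 - 5*x^4 + 5*x^3 - 2*x + 3.
∫_{-1}^{1} of each monomial x^k gives [2/(k+1) if k even, 0 if k odd]. Integrating term-by-term (or equivalently evaluating the antiderivative F(x) = x^6/2 - x^5 + 5*x^4/4 - x^2 + 3*x at the endpoints):
  F(1) − F(−1) = 11/4 − (-5/4) = 4.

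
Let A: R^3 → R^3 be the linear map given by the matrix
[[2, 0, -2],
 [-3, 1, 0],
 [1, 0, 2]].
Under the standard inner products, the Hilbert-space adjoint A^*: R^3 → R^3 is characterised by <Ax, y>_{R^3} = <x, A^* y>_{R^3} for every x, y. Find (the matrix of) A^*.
A^* = A^T =
[[2, -3, 1],
 [0, 1, 0],
 [-2, 0, 2]]

For real matrices with standard dot products, the defining identity <Ax, y> = <x, A^* y> gives (Ax)^T y = x^T (A^*) y, i.e. x^T A^T y = x^T (A^*) y. Since this holds for all x, y, we must have A^* = A^T. Therefore
A^* =
[[2, -3, 1],
 [0, 1, 0],
 [-2, 0, 2]].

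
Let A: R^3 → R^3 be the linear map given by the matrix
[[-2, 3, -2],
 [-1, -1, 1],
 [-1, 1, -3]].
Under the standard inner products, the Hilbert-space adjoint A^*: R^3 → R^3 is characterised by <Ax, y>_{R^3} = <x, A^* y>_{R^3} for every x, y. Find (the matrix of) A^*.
A^* = A^T =
[[-2, -1, -1],
 [3, -1, 1],
 [-2, 1, -3]]

For real matrices with standard dot products, the defining identity <Ax, y> = <x, A^* y> gives (Ax)^T y = x^T (A^*) y, i.e. x^T A^T y = x^T (A^*) y. Since this holds for all x, y, we must have A^* = A^T. Therefore
A^* =
[[-2, -1, -1],
 [3, -1, 1],
 [-2, 1, -3]].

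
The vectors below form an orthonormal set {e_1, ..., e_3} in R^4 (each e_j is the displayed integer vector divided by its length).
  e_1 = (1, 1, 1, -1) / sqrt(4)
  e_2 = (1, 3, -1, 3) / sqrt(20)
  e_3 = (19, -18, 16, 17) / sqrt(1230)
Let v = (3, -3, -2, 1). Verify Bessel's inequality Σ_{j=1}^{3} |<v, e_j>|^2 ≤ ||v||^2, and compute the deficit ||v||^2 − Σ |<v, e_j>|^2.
Σ |<v, e_j>|^2 = 803/82; ||v||^2 = 23; deficit = 1083/82

Write each e_j = u_j / sqrt(<u_j, u_j>) where u_j is the displayed integer vector. Then <v, e_j> = <v, u_j> / sqrt(<u_j, u_j>), so |<v, e_j>|^2 = <v, u_j>^2 / <u_j, u_j>.
Coefficients: <v, e_1> = -3/sqrt(4), <v, e_2> = -1/sqrt(20), <v, e_3> = 96/sqrt(1230).
Square and sum: Σ |<v, e_j>|^2 = 803/82.
Compute ||v||^2 = v·v = 23.
Deficit = 23 − 803/82 = 1083/82 ≥ 0, confirming Bessel's inequality. (The deficit equals ||v − Σ <v,e_j> e_j||^2, the squared distance from v to span{e_j}.)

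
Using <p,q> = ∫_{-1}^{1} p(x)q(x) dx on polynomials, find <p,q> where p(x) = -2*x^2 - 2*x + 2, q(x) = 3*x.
<p,q> = -4

Expand the product: p(x)·q(x) = -6*x^3 - 6*x^2 + 6*x.
∫_{-1}^{1} of each monomial x^k gives [2/(k+1) if k even, 0 if k odd]. Integrating term-by-term (or equivalently evaluating the antiderivative F(x) = -3*x^4/2 - 2*x^3 + 3*x^2 at the endpoints):
  F(1) − F(−1) = -1/2 − (7/2) = -4.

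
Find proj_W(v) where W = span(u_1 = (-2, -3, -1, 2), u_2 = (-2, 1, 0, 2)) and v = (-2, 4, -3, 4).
proj_W(v) = (-440/137, 432/137, 53/137, 440/137)

Set up U = [u_1 | ... | u_2] ∈ R^(4×2). The projector onto W = col(U) is P = U (U^T U)^(-1) U^T.
Compute U^T U =
  [18, 5]
  [5, 9],
and U^T v = (3, 16).
Solve U^T U · c = U^T v for the coefficients: c = (-53/137, 273/137). The projection is proj_W(v) = U c.
Check: (v - proj_W(v)) · u_1 = 0  (should be 0).
Check: (v - proj_W(v)) · u_2 = 0  (should be 0).
Result: proj_W(v) = (-440/137, 432/137, 53/137, 440/137).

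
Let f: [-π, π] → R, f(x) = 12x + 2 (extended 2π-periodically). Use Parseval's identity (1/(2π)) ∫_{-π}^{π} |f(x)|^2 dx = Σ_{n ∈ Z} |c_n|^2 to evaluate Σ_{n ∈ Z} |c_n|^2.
Σ |c_n|^2 = 48π^2 + 4

Expand and integrate term by term over [-π, π]:
  ∫ (12x)^2 dx = 144·(2π^3/3); ∫ 2·12·(2)·x dx = 0 (odd integrand); ∫ 2^2 dx = 4·2π.
So (1/(2π)) ∫_{-π}^{π} (12x + 2)^2 dx = 144π^2/3 + 4 = 48π^2 + 4.
Parseval ⇒ Σ |c_n|^2 = 48π^2 + 4.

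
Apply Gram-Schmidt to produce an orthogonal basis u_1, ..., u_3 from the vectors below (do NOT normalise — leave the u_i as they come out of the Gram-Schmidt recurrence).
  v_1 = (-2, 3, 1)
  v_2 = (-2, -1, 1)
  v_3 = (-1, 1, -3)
Orthogonal basis:
  u_1 = (-2, 3, 1)
  u_2 = (-12/7, -10/7, 6/7)
  u_3 = (-7/5, 0, -14/5)

Apply the Gram-Schmidt recurrence
  u_1 = v_1
  u_i = v_i − Σ_{j<i} ((v_i · u_j) / (u_j · u_j)) · u_j.

Step by step this gives:
  u_1 = (-2, 3, 1)
  u_2 = (-12/7, -10/7, 6/7)
  u_3 = (-7/5, 0, -14/5)

Orthogonality check:
  u_2 · u_1 = 0 (should be 0)
  u_3 · u_1 = 0 (should be 0)
  u_3 · u_2 = 0 (should be 0)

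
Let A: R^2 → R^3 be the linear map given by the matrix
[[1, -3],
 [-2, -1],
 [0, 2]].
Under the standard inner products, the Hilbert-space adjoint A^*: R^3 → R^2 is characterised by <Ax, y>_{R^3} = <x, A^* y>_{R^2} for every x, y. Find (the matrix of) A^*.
A^* = A^T =
[[1, -2, 0],
 [-3, -1, 2]]

For real matrices with standard dot products, the defining identity <Ax, y> = <x, A^* y> gives (Ax)^T y = x^T (A^*) y, i.e. x^T A^T y = x^T (A^*) y. Since this holds for all x, y, we must have A^* = A^T. Therefore
A^* =
[[1, -2, 0],
 [-3, -1, 2]].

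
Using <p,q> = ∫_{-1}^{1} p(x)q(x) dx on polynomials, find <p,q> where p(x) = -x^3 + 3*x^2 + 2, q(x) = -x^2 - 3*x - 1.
<p,q> = -22/3

Expand the product: p(x)·q(x) = x^5 - 8*x^3 - 5*x^2 - 6*x - 2.
∫_{-1}^{1} of each monomial x^k gives [2/(k+1) if k even, 0 if k odd]. Integrating term-by-term (or equivalently evaluating the antiderivative F(x) = x^6/6 - 2*x^4 - 5*x^3/3 - 3*x^2 - 2*x at the endpoints):
  F(1) − F(−1) = -17/2 − (-7/6) = -22/3.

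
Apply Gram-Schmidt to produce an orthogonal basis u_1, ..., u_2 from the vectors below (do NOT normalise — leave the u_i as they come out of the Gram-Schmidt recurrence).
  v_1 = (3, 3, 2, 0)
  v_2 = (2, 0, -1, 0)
Orthogonal basis:
  u_1 = (3, 3, 2, 0)
  u_2 = (16/11, -6/11, -15/11, 0)

Apply the Gram-Schmidt recurrence
  u_1 = v_1
  u_i = v_i − Σ_{j<i} ((v_i · u_j) / (u_j · u_j)) · u_j.

Step by step this gives:
  u_1 = (3, 3, 2, 0)
  u_2 = (16/11, -6/11, -15/11, 0)

Orthogonality check:
  u_2 · u_1 = 0 (should be 0)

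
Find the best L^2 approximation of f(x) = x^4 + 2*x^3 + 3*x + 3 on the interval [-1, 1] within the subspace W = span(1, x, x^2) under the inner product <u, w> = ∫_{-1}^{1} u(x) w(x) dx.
g(x) = 6*x^2/7 + 21*x/5 + 102/35

The best approximation g ∈ W is the orthogonal projection of f onto W. Writing g = a_0 + a_1 x + a_2 x^2, the coefficients solve the normal equations G · a = b where
  G_{ij} = <φ_i, φ_j> and b_i = <f, φ_i>, with φ_0 = 1, φ_1 = x, φ_2 = x^2.
G =
  [2, 0, 2/3]
  [0, 2/3, 0]
  [2/3, 0, 2/5],
b = (32/5, 14/5, 16/7).
Solving gives a_0 = 102/35, a_1 = 21/5, a_2 = 6/7, so
  g(x) = 6*x^2/7 + 21*x/5 + 102/35.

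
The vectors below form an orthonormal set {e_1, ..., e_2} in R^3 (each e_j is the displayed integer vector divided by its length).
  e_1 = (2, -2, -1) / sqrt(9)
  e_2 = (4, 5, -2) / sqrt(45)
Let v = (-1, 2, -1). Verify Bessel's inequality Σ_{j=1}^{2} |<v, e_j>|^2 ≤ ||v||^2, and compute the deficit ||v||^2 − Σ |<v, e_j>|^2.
Σ |<v, e_j>|^2 = 21/5; ||v||^2 = 6; deficit = 9/5

Write each e_j = u_j / sqrt(<u_j, u_j>) where u_j is the displayed integer vector. Then <v, e_j> = <v, u_j> / sqrt(<u_j, u_j>), so |<v, e_j>|^2 = <v, u_j>^2 / <u_j, u_j>.
Coefficients: <v, e_1> = -5/sqrt(9), <v, e_2> = 8/sqrt(45).
Square and sum: Σ |<v, e_j>|^2 = 21/5.
Compute ||v||^2 = v·v = 6.
Deficit = 6 − 21/5 = 9/5 ≥ 0, confirming Bessel's inequality. (The deficit equals ||v − Σ <v,e_j> e_j||^2, the squared distance from v to span{e_j}.)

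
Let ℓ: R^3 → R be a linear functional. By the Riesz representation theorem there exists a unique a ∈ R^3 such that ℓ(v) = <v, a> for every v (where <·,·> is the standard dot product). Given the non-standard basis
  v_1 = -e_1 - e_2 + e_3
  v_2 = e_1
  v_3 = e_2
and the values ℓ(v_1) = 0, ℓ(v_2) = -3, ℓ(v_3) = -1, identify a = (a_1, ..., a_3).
a = (-3, -1, -4)

Write a = (a_1, ..., a_3) in the standard basis. For each basis vector v_i, ℓ(v_i) = <v_i, a> is a linear equation in the a_j's. Collect the n equations into a matrix system V a = ℓ, where row i of V is v_i (expressed in the standard basis). Since V is invertible (lower-triangular with 1s on the diagonal, up to permutation), solve by back-substitution:
  V =
[[-1, -1, 1],
 [1, 0, 0],
 [0, 1, 0]]
  V a = (0, -3, -1)
Solving gives a = (-3, -1, -4).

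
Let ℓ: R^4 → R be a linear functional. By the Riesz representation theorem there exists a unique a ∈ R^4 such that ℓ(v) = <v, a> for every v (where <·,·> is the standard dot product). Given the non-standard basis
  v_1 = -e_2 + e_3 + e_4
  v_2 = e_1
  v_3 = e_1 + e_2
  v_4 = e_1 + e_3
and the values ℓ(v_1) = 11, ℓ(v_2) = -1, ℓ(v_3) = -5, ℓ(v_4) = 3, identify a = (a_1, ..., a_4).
a = (-1, -4, 4, 3)

Write a = (a_1, ..., a_4) in the standard basis. For each basis vector v_i, ℓ(v_i) = <v_i, a> is a linear equation in the a_j's. Collect the n equations into a matrix system V a = ℓ, where row i of V is v_i (expressed in the standard basis). Since V is invertible (lower-triangular with 1s on the diagonal, up to permutation), solve by back-substitution:
  V =
[[0, -1, 1, 1],
 [1, 0, 0, 0],
 [1, 1, 0, 0],
 [1, 0, 1, 0]]
  V a = (11, -1, -5, 3)
Solving gives a = (-1, -4, 4, 3).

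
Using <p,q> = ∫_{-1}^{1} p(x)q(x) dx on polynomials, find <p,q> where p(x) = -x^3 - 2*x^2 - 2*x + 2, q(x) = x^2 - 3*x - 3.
<p,q> = -34/15

Expand the product: p(x)·q(x) = -x^5 + x^4 + 7*x^3 + 14*x^2 - 6.
∫_{-1}^{1} of each monomial x^k gives [2/(k+1) if k even, 0 if k odd]. Integrating term-by-term (or equivalently evaluating the antiderivative F(x) = -x^6/6 + x^5/5 + 7*x^4/4 + 14*x^3/3 - 6*x at the endpoints):
  F(1) − F(−1) = 9/20 − (163/60) = -34/15.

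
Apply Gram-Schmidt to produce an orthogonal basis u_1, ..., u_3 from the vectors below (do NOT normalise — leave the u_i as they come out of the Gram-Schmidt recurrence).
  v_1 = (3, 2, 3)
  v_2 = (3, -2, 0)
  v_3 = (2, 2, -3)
Orthogonal basis:
  u_1 = (3, 2, 3)
  u_2 = (51/22, -27/11, -15/22)
  u_3 = (44/29, 66/29, -88/29)

Apply the Gram-Schmidt recurrence
  u_1 = v_1
  u_i = v_i − Σ_{j<i} ((v_i · u_j) / (u_j · u_j)) · u_j.

Step by step this gives:
  u_1 = (3, 2, 3)
  u_2 = (51/22, -27/11, -15/22)
  u_3 = (44/29, 66/29, -88/29)

Orthogonality check:
  u_2 · u_1 = 0 (should be 0)
  u_3 · u_1 = 0 (should be 0)
  u_3 · u_2 = 0 (should be 0)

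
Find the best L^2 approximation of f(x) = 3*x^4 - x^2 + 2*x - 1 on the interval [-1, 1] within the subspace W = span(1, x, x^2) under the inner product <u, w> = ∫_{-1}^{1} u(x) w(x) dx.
g(x) = 11*x^2/7 + 2*x - 44/35

The best approximation g ∈ W is the orthogonal projection of f onto W. Writing g = a_0 + a_1 x + a_2 x^2, the coefficients solve the normal equations G · a = b where
  G_{ij} = <φ_i, φ_j> and b_i = <f, φ_i>, with φ_0 = 1, φ_1 = x, φ_2 = x^2.
G =
  [2, 0, 2/3]
  [0, 2/3, 0]
  [2/3, 0, 2/5],
b = (-22/15, 4/3, -22/105).
Solving gives a_0 = -44/35, a_1 = 2, a_2 = 11/7, so
  g(x) = 11*x^2/7 + 2*x - 44/35.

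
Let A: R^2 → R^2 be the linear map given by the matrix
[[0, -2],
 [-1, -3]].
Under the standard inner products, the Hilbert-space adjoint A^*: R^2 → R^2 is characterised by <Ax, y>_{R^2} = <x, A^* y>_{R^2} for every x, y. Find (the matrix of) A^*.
A^* = A^T =
[[0, -1],
 [-2, -3]]

For real matrices with standard dot products, the defining identity <Ax, y> = <x, A^* y> gives (Ax)^T y = x^T (A^*) y, i.e. x^T A^T y = x^T (A^*) y. Since this holds for all x, y, we must have A^* = A^T. Therefore
A^* =
[[0, -1],
 [-2, -3]].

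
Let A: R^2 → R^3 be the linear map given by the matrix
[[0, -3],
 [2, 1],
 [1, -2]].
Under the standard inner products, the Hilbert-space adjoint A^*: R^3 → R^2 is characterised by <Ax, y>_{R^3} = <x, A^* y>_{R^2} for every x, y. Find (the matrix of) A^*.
A^* = A^T =
[[0, 2, 1],
 [-3, 1, -2]]

For real matrices with standard dot products, the defining identity <Ax, y> = <x, A^* y> gives (Ax)^T y = x^T (A^*) y, i.e. x^T A^T y = x^T (A^*) y. Since this holds for all x, y, we must have A^* = A^T. Therefore
A^* =
[[0, 2, 1],
 [-3, 1, -2]].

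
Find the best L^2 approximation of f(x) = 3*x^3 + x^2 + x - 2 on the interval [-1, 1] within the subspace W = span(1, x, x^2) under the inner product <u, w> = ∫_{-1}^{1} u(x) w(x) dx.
g(x) = x^2 + 14*x/5 - 2

The best approximation g ∈ W is the orthogonal projection of f onto W. Writing g = a_0 + a_1 x + a_2 x^2, the coefficients solve the normal equations G · a = b where
  G_{ij} = <φ_i, φ_j> and b_i = <f, φ_i>, with φ_0 = 1, φ_1 = x, φ_2 = x^2.
G =
  [2, 0, 2/3]
  [0, 2/3, 0]
  [2/3, 0, 2/5],
b = (-10/3, 28/15, -14/15).
Solving gives a_0 = -2, a_1 = 14/5, a_2 = 1, so
  g(x) = x^2 + 14*x/5 - 2.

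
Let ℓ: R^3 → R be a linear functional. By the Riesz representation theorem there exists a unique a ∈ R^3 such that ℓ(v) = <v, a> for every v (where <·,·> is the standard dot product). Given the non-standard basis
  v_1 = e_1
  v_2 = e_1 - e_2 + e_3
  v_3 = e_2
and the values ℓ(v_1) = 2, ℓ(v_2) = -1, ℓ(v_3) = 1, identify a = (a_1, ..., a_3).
a = (2, 1, -2)

Write a = (a_1, ..., a_3) in the standard basis. For each basis vector v_i, ℓ(v_i) = <v_i, a> is a linear equation in the a_j's. Collect the n equations into a matrix system V a = ℓ, where row i of V is v_i (expressed in the standard basis). Since V is invertible (lower-triangular with 1s on the diagonal, up to permutation), solve by back-substitution:
  V =
[[1, 0, 0],
 [1, -1, 1],
 [0, 1, 0]]
  V a = (2, -1, 1)
Solving gives a = (2, 1, -2).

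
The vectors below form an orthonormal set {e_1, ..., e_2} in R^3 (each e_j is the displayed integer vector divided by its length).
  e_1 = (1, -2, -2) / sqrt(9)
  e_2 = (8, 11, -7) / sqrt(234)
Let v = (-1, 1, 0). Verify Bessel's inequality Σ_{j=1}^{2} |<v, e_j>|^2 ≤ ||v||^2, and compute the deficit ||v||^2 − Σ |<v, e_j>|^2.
Σ |<v, e_j>|^2 = 27/26; ||v||^2 = 2; deficit = 25/26

Write each e_j = u_j / sqrt(<u_j, u_j>) where u_j is the displayed integer vector. Then <v, e_j> = <v, u_j> / sqrt(<u_j, u_j>), so |<v, e_j>|^2 = <v, u_j>^2 / <u_j, u_j>.
Coefficients: <v, e_1> = -3/sqrt(9), <v, e_2> = 3/sqrt(234).
Square and sum: Σ |<v, e_j>|^2 = 27/26.
Compute ||v||^2 = v·v = 2.
Deficit = 2 − 27/26 = 25/26 ≥ 0, confirming Bessel's inequality. (The deficit equals ||v − Σ <v,e_j> e_j||^2, the squared distance from v to span{e_j}.)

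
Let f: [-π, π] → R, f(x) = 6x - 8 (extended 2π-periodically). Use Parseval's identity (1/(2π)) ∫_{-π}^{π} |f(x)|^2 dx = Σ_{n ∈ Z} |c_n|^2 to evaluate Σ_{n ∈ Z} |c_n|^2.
Σ |c_n|^2 = 12π^2 + 64

Expand and integrate term by term over [-π, π]:
  ∫ (6x)^2 dx = 36·(2π^3/3); ∫ 2·6·(-8)·x dx = 0 (odd integrand); ∫ (-8)^2 dx = 64·2π.
So (1/(2π)) ∫_{-π}^{π} (6x - 8)^2 dx = 36π^2/3 + 64 = 12π^2 + 64.
Parseval ⇒ Σ |c_n|^2 = 12π^2 + 64.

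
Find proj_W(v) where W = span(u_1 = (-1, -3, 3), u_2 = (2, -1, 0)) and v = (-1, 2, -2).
proj_W(v) = (-79/94, 109/47, -153/94)

Set up U = [u_1 | ... | u_2] ∈ R^(3×2). The projector onto W = col(U) is P = U (U^T U)^(-1) U^T.
Compute U^T U =
  [19, 1]
  [1, 5],
and U^T v = (-11, -4).
Solve U^T U · c = U^T v for the coefficients: c = (-51/94, -65/94). The projection is proj_W(v) = U c.
Check: (v - proj_W(v)) · u_1 = 0  (should be 0).
Check: (v - proj_W(v)) · u_2 = 0  (should be 0).
Result: proj_W(v) = (-79/94, 109/47, -153/94).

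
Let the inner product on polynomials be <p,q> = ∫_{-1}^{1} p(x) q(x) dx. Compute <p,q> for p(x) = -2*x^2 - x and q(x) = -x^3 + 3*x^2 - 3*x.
<p,q> = 0

Expand the product: p(x)·q(x) = 2*x^5 - 5*x^4 + 3*x^3 + 3*x^2.
∫_{-1}^{1} of each monomial x^k gives [2/(k+1) if k even, 0 if k odd]. Integrating term-by-term (or equivalently evaluating the antiderivative F(x) = x^6/3 - x^5 + 3*x^4/4 + x^3 at the endpoints):
  F(1) − F(−1) = 13/12 − (13/12) = 0.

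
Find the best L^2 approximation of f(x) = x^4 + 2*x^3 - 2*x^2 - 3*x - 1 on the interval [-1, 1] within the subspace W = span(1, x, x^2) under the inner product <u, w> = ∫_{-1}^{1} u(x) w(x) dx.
g(x) = -8*x^2/7 - 9*x/5 - 38/35

The best approximation g ∈ W is the orthogonal projection of f onto W. Writing g = a_0 + a_1 x + a_2 x^2, the coefficients solve the normal equations G · a = b where
  G_{ij} = <φ_i, φ_j> and b_i = <f, φ_i>, with φ_0 = 1, φ_1 = x, φ_2 = x^2.
G =
  [2, 0, 2/3]
  [0, 2/3, 0]
  [2/3, 0, 2/5],
b = (-44/15, -6/5, -124/105).
Solving gives a_0 = -38/35, a_1 = -9/5, a_2 = -8/7, so
  g(x) = -8*x^2/7 - 9*x/5 - 38/35.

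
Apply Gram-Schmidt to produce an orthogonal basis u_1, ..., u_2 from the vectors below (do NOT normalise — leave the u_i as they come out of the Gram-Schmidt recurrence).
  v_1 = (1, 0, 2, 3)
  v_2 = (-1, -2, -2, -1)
Orthogonal basis:
  u_1 = (1, 0, 2, 3)
  u_2 = (-3/7, -2, -6/7, 5/7)

Apply the Gram-Schmidt recurrence
  u_1 = v_1
  u_i = v_i − Σ_{j<i} ((v_i · u_j) / (u_j · u_j)) · u_j.

Step by step this gives:
  u_1 = (1, 0, 2, 3)
  u_2 = (-3/7, -2, -6/7, 5/7)

Orthogonality check:
  u_2 · u_1 = 0 (should be 0)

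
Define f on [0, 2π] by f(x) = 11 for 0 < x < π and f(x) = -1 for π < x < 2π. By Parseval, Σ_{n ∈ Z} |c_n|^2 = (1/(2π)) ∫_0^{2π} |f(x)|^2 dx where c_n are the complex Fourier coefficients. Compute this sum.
Σ |c_n|^2 = 61

Parseval equates the L^2 energy of f (normalised by 1/(2π)) with the ℓ^2 sum of its Fourier coefficients: (1/(2π)) ∫_0^{2π} |f|^2 = Σ |c_n|^2.
Compute the left side: (1/(2π)) [∫_0^π 11^2 dx + ∫_π^{2π} (-1)^2 dx] = (1/(2π)) · (121π + 1π) = (121 + 1)/2 = 61.
So Σ_{n ∈ Z} |c_n|^2 = 61.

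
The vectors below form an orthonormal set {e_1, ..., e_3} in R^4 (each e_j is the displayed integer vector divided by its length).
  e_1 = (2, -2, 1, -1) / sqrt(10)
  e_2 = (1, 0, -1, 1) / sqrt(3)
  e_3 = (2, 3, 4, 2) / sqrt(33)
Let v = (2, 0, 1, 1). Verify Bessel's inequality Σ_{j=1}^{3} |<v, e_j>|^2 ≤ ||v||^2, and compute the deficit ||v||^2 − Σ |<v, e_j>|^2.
Σ |<v, e_j>|^2 = 328/55; ||v||^2 = 6; deficit = 2/55

Write each e_j = u_j / sqrt(<u_j, u_j>) where u_j is the displayed integer vector. Then <v, e_j> = <v, u_j> / sqrt(<u_j, u_j>), so |<v, e_j>|^2 = <v, u_j>^2 / <u_j, u_j>.
Coefficients: <v, e_1> = 4/sqrt(10), <v, e_2> = 2/sqrt(3), <v, e_3> = 10/sqrt(33).
Square and sum: Σ |<v, e_j>|^2 = 328/55.
Compute ||v||^2 = v·v = 6.
Deficit = 6 − 328/55 = 2/55 ≥ 0, confirming Bessel's inequality. (The deficit equals ||v − Σ <v,e_j> e_j||^2, the squared distance from v to span{e_j}.)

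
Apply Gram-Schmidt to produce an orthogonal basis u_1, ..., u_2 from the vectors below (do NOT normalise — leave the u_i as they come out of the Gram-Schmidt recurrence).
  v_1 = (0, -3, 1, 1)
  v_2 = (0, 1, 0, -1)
Orthogonal basis:
  u_1 = (0, -3, 1, 1)
  u_2 = (0, -1/11, 4/11, -7/11)

Apply the Gram-Schmidt recurrence
  u_1 = v_1
  u_i = v_i − Σ_{j<i} ((v_i · u_j) / (u_j · u_j)) · u_j.

Step by step this gives:
  u_1 = (0, -3, 1, 1)
  u_2 = (0, -1/11, 4/11, -7/11)

Orthogonality check:
  u_2 · u_1 = 0 (should be 0)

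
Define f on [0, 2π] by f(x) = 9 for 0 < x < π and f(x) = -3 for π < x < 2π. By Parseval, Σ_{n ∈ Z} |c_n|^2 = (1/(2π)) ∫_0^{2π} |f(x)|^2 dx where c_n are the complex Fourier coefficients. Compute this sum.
Σ |c_n|^2 = 45

Parseval equates the L^2 energy of f (normalised by 1/(2π)) with the ℓ^2 sum of its Fourier coefficients: (1/(2π)) ∫_0^{2π} |f|^2 = Σ |c_n|^2.
Compute the left side: (1/(2π)) [∫_0^π 9^2 dx + ∫_π^{2π} (-3)^2 dx] = (1/(2π)) · (81π + 9π) = (81 + 9)/2 = 45.
So Σ_{n ∈ Z} |c_n|^2 = 45.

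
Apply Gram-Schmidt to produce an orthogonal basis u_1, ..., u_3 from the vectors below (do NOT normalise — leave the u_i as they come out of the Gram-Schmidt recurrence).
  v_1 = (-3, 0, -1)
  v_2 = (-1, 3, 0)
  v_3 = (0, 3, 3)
Orthogonal basis:
  u_1 = (-3, 0, -1)
  u_2 = (-1/10, 3, 3/10)
  u_3 = (-72/91, -24/91, 216/91)

Apply the Gram-Schmidt recurrence
  u_1 = v_1
  u_i = v_i − Σ_{j<i} ((v_i · u_j) / (u_j · u_j)) · u_j.

Step by step this gives:
  u_1 = (-3, 0, -1)
  u_2 = (-1/10, 3, 3/10)
  u_3 = (-72/91, -24/91, 216/91)

Orthogonality check:
  u_2 · u_1 = 0 (should be 0)
  u_3 · u_1 = 0 (should be 0)
  u_3 · u_2 = 0 (should be 0)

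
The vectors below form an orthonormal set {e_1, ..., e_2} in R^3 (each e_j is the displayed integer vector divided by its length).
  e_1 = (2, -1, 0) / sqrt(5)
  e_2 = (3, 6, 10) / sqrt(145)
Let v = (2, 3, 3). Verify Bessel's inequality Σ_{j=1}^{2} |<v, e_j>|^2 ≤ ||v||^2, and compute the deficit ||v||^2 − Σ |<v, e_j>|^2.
Σ |<v, e_j>|^2 = 589/29; ||v||^2 = 22; deficit = 49/29

Write each e_j = u_j / sqrt(<u_j, u_j>) where u_j is the displayed integer vector. Then <v, e_j> = <v, u_j> / sqrt(<u_j, u_j>), so |<v, e_j>|^2 = <v, u_j>^2 / <u_j, u_j>.
Coefficients: <v, e_1> = 1/sqrt(5), <v, e_2> = 54/sqrt(145).
Square and sum: Σ |<v, e_j>|^2 = 589/29.
Compute ||v||^2 = v·v = 22.
Deficit = 22 − 589/29 = 49/29 ≥ 0, confirming Bessel's inequality. (The deficit equals ||v − Σ <v,e_j> e_j||^2, the squared distance from v to span{e_j}.)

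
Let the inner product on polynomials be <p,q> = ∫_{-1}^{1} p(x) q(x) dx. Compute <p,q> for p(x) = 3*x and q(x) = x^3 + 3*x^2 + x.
<p,q> = 16/5

Expand the product: p(x)·q(x) = 3*x^4 + 9*x^3 + 3*x^2.
∫_{-1}^{1} of each monomial x^k gives [2/(k+1) if k even, 0 if k odd]. Integrating term-by-term (or equivalently evaluating the antiderivative F(x) = 3*x^5/5 + 9*x^4/4 + x^3 at the endpoints):
  F(1) − F(−1) = 77/20 − (13/20) = 16/5.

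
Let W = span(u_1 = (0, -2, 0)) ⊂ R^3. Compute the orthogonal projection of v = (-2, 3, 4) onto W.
proj_W(v) = (0, 3, 0)

Set up U = [u_1 | ... | u_1] ∈ R^(3×1). The projector onto W = col(U) is P = U (U^T U)^(-1) U^T.
Compute U^T U =
  [4],
and U^T v = (-6).
Solve U^T U · c = U^T v for the coefficients: c = (-3/2). The projection is proj_W(v) = U c.
Check: (v - proj_W(v)) · u_1 = 0  (should be 0).
Result: proj_W(v) = (0, 3, 0).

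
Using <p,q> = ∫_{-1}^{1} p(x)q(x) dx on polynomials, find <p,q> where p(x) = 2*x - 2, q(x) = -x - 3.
<p,q> = 32/3

Expand the product: p(x)·q(x) = -2*x^2 - 4*x + 6.
∫_{-1}^{1} of each monomial x^k gives [2/(k+1) if k even, 0 if k odd]. Integrating term-by-term (or equivalently evaluating the antiderivative F(x) = -2*x^3/3 - 2*x^2 + 6*x at the endpoints):
  F(1) − F(−1) = 10/3 − (-22/3) = 32/3.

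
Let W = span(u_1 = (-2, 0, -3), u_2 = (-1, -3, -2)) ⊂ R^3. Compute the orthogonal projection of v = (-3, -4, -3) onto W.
proj_W(v) = (-237/118, -459/118, -216/59)

Set up U = [u_1 | ... | u_2] ∈ R^(3×2). The projector onto W = col(U) is P = U (U^T U)^(-1) U^T.
Compute U^T U =
  [13, 8]
  [8, 14],
and U^T v = (15, 21).
Solve U^T U · c = U^T v for the coefficients: c = (21/59, 153/118). The projection is proj_W(v) = U c.
Check: (v - proj_W(v)) · u_1 = 0  (should be 0).
Check: (v - proj_W(v)) · u_2 = 0  (should be 0).
Result: proj_W(v) = (-237/118, -459/118, -216/59).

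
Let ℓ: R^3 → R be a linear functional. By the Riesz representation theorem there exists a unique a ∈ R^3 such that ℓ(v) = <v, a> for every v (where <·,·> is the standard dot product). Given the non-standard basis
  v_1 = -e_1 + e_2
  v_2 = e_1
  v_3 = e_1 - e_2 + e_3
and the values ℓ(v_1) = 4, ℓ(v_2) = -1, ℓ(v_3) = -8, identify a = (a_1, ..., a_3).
a = (-1, 3, -4)

Write a = (a_1, ..., a_3) in the standard basis. For each basis vector v_i, ℓ(v_i) = <v_i, a> is a linear equation in the a_j's. Collect the n equations into a matrix system V a = ℓ, where row i of V is v_i (expressed in the standard basis). Since V is invertible (lower-triangular with 1s on the diagonal, up to permutation), solve by back-substitution:
  V =
[[-1, 1, 0],
 [1, 0, 0],
 [1, -1, 1]]
  V a = (4, -1, -8)
Solving gives a = (-1, 3, -4).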